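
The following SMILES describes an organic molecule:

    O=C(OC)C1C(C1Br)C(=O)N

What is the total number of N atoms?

Scan the SMILES for N atoms (remember two-letter symbols like Cl and Br are single atoms).
Nitrogen count: 1.

1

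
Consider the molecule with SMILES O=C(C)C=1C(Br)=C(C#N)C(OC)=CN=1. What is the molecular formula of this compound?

C9H7BrN2O2

Walk through each heavy atom and fill implicit hydrogens from standard valence (C 4, N 3, O 2, S 2, halogen 1):
  atom 1: O, bond orders sum to 2 (valence 2) → 0 H
  atom 2: C, bond orders sum to 4 (valence 4) → 0 H
  atom 3: C, bond orders sum to 1 (valence 4) → 3 H
  atom 4: C, bond orders sum to 4 (valence 4) → 0 H
  atom 5: C, bond orders sum to 4 (valence 4) → 0 H
  atom 6: Br (halogen, monovalent) → 0 H
  atom 7: C, bond orders sum to 4 (valence 4) → 0 H
  atom 8: C, bond orders sum to 4 (valence 4) → 0 H
  atom 9: N, bond orders sum to 3 (valence 3) → 0 H
  atom 10: C, bond orders sum to 4 (valence 4) → 0 H
  atom 11: O, bond orders sum to 2 (valence 2) → 0 H
  atom 12: C, bond orders sum to 1 (valence 4) → 3 H
  atom 13: C, bond orders sum to 3 (valence 4) → 1 H
  atom 14: N, bond orders sum to 3 (valence 3) → 0 H
Totals → C:9, H:7, Br:1, N:2, O:2.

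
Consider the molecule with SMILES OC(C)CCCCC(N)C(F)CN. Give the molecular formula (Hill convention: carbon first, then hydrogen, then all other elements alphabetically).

C9H21FN2O

Walk through each heavy atom and fill implicit hydrogens from standard valence (C 4, N 3, O 2, S 2, halogen 1):
  atom 1: O, bond orders sum to 1 (valence 2) → 1 H
  atom 2: C, bond orders sum to 3 (valence 4) → 1 H
  atom 3: C, bond orders sum to 1 (valence 4) → 3 H
  atom 4: C, bond orders sum to 2 (valence 4) → 2 H
  atom 5: C, bond orders sum to 2 (valence 4) → 2 H
  atom 6: C, bond orders sum to 2 (valence 4) → 2 H
  atom 7: C, bond orders sum to 2 (valence 4) → 2 H
  atom 8: C, bond orders sum to 3 (valence 4) → 1 H
  atom 9: N, bond orders sum to 1 (valence 3) → 2 H
  atom 10: C, bond orders sum to 3 (valence 4) → 1 H
  atom 11: F (halogen, monovalent) → 0 H
  atom 12: C, bond orders sum to 2 (valence 4) → 2 H
  atom 13: N, bond orders sum to 1 (valence 3) → 2 H
Totals → C:9, H:21, F:1, N:2, O:1.
In Hill order: C9H21FN2O.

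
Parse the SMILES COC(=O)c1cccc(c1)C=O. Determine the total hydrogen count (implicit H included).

Walk through each heavy atom and fill implicit hydrogens from standard valence (C 4, N 3, O 2, S 2, halogen 1); for lowercase aromatic atoms, an aromatic c carries 1 H when it has two neighbours and 0 H with three, and aromatic n carries 0 H:
  atom 1: C, bond orders sum to 1 (valence 4) → 3 H
  atom 2: O, bond orders sum to 2 (valence 2) → 0 H
  atom 3: C, bond orders sum to 4 (valence 4) → 0 H
  atom 4: O, bond orders sum to 2 (valence 2) → 0 H
  atom 5: aromatic c, 3 neighbours → 0 H
  atom 6: aromatic c, 2 neighbours → 1 H
  atom 7: aromatic c, 2 neighbours → 1 H
  atom 8: aromatic c, 2 neighbours → 1 H
  atom 9: aromatic c, 3 neighbours → 0 H
  atom 10: aromatic c, 2 neighbours → 1 H
  atom 11: C, bond orders sum to 3 (valence 4) → 1 H
  atom 12: O, bond orders sum to 2 (valence 2) → 0 H
Total hydrogens: 8.

8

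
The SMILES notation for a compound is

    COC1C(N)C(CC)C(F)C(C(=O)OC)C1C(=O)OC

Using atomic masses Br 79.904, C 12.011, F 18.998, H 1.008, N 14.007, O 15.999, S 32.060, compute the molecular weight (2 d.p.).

First, the molecular formula is C13H22FNO5 (counting implicit H from valence).
  C: 13 × 12.011 = 156.143
  F: 1 × 18.998 = 18.998
  H: 22 × 1.008 = 22.176
  N: 1 × 14.007 = 14.007
  O: 5 × 15.999 = 79.995
Sum: 13×12.011 + 1×18.998 + 22×1.008 + 1×14.007 + 5×15.999 = 291.319 → 291.32 g/mol.

291.32 g/mol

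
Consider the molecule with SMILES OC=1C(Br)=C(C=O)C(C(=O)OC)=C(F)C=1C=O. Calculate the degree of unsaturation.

7

Molecular formula: C10H6BrFO5.
DoU = (2C + 2 + N − H − X) / 2, where X is the halogen count and O/S are ignored.
    = (2·10 + 2 + 0 − 6 − 2) / 2 = 14 / 2 = 7.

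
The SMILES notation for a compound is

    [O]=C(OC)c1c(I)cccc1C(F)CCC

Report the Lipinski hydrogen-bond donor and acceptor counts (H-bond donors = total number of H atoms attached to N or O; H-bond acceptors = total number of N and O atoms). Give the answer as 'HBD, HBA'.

0, 2

Donors: find every N or O and count the H atoms it carries.
  atom 1 (O): bond orders sum to 2 → 0 H
  atom 3 (O): bond orders sum to 2 → 0 H
Lipinski HBD = 0.
Acceptors: N atoms = 0, O atoms = 2 → HBA = 2.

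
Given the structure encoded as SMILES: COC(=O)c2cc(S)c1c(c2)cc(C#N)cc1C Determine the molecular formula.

C14H11NO2S

Walk through each heavy atom and fill implicit hydrogens from standard valence (C 4, N 3, O 2, S 2, halogen 1); for lowercase aromatic atoms, an aromatic c carries 1 H when it has two neighbours and 0 H with three, and aromatic n carries 0 H:
  atom 1: C, bond orders sum to 1 (valence 4) → 3 H
  atom 2: O, bond orders sum to 2 (valence 2) → 0 H
  atom 3: C, bond orders sum to 4 (valence 4) → 0 H
  atom 4: O, bond orders sum to 2 (valence 2) → 0 H
  atom 5: aromatic c, 3 neighbours → 0 H
  atom 6: aromatic c, 2 neighbours → 1 H
  atom 7: aromatic c, 3 neighbours → 0 H
  atom 8: S, bond orders sum to 1 (valence 2) → 1 H
  atom 9: aromatic c, 3 neighbours → 0 H
  atom 10: aromatic c, 3 neighbours → 0 H
  atom 11: aromatic c, 2 neighbours → 1 H
  atom 12: aromatic c, 2 neighbours → 1 H
  atom 13: aromatic c, 3 neighbours → 0 H
  atom 14: C, bond orders sum to 4 (valence 4) → 0 H
  atom 15: N, bond orders sum to 3 (valence 3) → 0 H
  atom 16: aromatic c, 2 neighbours → 1 H
  atom 17: aromatic c, 3 neighbours → 0 H
  atom 18: C, bond orders sum to 1 (valence 4) → 3 H
Totals → C:14, H:11, N:1, O:2, S:1.
In Hill order: C14H11NO2S.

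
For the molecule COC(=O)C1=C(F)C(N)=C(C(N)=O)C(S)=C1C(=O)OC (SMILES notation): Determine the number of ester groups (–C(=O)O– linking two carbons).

The ester motif appears at heavy-atom positions 3, 17 in the SMILES.
Other groups present: 1 amide, 1 primary amine, 1 thiol.
Ester count: 2.

2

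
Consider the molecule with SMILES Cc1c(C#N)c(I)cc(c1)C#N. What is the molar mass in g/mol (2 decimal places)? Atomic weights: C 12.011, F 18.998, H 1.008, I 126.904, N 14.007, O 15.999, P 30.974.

268.06 g/mol

First, the molecular formula is C9H5IN2 (counting implicit H from valence).
  C: 9 × 12.011 = 108.099
  H: 5 × 1.008 = 5.040
  I: 1 × 126.904 = 126.904
  N: 2 × 14.007 = 28.014
Sum: 9×12.011 + 5×1.008 + 1×126.904 + 2×14.007 = 268.057 → 268.06 g/mol.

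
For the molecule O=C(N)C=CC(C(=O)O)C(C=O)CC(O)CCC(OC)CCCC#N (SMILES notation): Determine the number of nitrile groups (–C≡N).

1

The nitrile motif appears at heavy-atom position 24 in the SMILES.
Other groups present: 1 aldehyde, 1 alkene, 1 amide, 1 carboxylic acid, 1 ether, 1 hydroxyl.
Nitrile count: 1.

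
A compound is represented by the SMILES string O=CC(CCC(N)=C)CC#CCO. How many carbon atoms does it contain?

Count every carbon token in the SMILES (each C, including those in ring-closure positions and inside branches).
Carbon count: 10.

10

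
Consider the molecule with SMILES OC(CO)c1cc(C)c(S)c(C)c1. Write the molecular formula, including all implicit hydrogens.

Walk through each heavy atom and fill implicit hydrogens from standard valence (C 4, N 3, O 2, S 2, halogen 1); for lowercase aromatic atoms, an aromatic c carries 1 H when it has two neighbours and 0 H with three, and aromatic n carries 0 H:
  atom 1: O, bond orders sum to 1 (valence 2) → 1 H
  atom 2: C, bond orders sum to 3 (valence 4) → 1 H
  atom 3: C, bond orders sum to 2 (valence 4) → 2 H
  atom 4: O, bond orders sum to 1 (valence 2) → 1 H
  atom 5: aromatic c, 3 neighbours → 0 H
  atom 6: aromatic c, 2 neighbours → 1 H
  atom 7: aromatic c, 3 neighbours → 0 H
  atom 8: C, bond orders sum to 1 (valence 4) → 3 H
  atom 9: aromatic c, 3 neighbours → 0 H
  atom 10: S, bond orders sum to 1 (valence 2) → 1 H
  atom 11: aromatic c, 3 neighbours → 0 H
  atom 12: C, bond orders sum to 1 (valence 4) → 3 H
  atom 13: aromatic c, 2 neighbours → 1 H
Totals → C:10, H:14, O:2, S:1.

C10H14O2S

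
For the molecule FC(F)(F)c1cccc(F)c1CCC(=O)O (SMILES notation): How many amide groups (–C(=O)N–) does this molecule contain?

0

Scan the SMILES for the amide motif — none present.
Groups that are present: 1 carboxylic acid.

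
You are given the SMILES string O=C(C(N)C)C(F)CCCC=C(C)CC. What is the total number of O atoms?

1

Scan the SMILES for O atoms (remember two-letter symbols like Cl and Br are single atoms).
Oxygen count: 1.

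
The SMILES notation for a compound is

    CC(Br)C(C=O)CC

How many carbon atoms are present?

6

Count every carbon token in the SMILES (each C, including those in ring-closure positions and inside branches).
Carbon count: 6.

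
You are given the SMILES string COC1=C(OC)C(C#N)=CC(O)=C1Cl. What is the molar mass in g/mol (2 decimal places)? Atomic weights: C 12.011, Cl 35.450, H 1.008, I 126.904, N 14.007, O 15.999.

First, the molecular formula is C9H8ClNO3 (counting implicit H from valence).
  C: 9 × 12.011 = 108.099
  Cl: 1 × 35.450 = 35.450
  H: 8 × 1.008 = 8.064
  N: 1 × 14.007 = 14.007
  O: 3 × 15.999 = 47.997
Sum: 9×12.011 + 1×35.450 + 8×1.008 + 1×14.007 + 3×15.999 = 213.617 → 213.62 g/mol.

213.62 g/mol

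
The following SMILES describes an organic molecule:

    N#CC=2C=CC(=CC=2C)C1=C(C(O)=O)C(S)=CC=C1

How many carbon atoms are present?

15

Count every carbon token in the SMILES (each C, including those in ring-closure positions and inside branches).
Carbon count: 15.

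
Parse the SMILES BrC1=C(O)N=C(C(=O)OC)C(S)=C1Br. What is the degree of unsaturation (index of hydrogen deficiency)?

Degree of unsaturation = (number of rings) + (number of π bonds).
Ring closures in the SMILES: 1.
π bonds: 4 double bonds (each 1 DoU) → 4 DoU from unsaturation.
Total DoU = 1 + 4 = 5.

5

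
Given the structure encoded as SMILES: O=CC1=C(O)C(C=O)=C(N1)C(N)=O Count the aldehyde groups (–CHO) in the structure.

2

The aldehyde motif appears at heavy-atom positions 2, 7 in the SMILES.
Other groups present: 1 amide, 1 hydroxyl.
Aldehyde count: 2.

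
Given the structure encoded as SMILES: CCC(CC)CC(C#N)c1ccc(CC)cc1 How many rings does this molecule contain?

In SMILES, each pair of matching ring-closure digits denotes one ring-closing bond; the number of such bonds equals the number of independent rings.
Ring-closure bonds here: 1.

1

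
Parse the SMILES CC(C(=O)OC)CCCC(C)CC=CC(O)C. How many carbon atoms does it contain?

Count every carbon token in the SMILES (each C, including those in ring-closure positions and inside branches).
Carbon count: 14.

14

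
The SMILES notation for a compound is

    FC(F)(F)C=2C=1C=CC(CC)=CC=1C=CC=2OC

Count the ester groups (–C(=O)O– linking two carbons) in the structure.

Scan the SMILES for the ester motif — none present.
Groups that are present: 1 ether.

0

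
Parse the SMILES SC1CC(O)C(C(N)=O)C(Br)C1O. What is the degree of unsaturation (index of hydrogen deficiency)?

Molecular formula: C7H12BrNO3S.
DoU = (2C + 2 + N − H − X) / 2, where X is the halogen count and O/S are ignored.
    = (2·7 + 2 + 1 − 12 − 1) / 2 = 4 / 2 = 2.

2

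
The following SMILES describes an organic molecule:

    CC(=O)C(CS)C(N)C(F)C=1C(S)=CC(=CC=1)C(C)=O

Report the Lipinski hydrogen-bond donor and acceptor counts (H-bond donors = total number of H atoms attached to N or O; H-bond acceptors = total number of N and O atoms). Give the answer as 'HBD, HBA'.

2, 3

Donors: find every N or O and count the H atoms it carries.
  atom 3 (O): bond orders sum to 2 → 0 H
  atom 8 (N): bond orders sum to 1 → 2 H
  atom 20 (O): bond orders sum to 2 → 0 H
Lipinski HBD = 2.
Acceptors: N atoms = 1, O atoms = 2 → HBA = 3.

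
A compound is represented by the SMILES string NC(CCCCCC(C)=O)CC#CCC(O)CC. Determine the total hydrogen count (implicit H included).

27

Walk through each heavy atom and fill implicit hydrogens from standard valence (C 4, N 3, O 2, S 2, halogen 1):
  atom 1: N, bond orders sum to 1 (valence 3) → 2 H
  atom 2: C, bond orders sum to 3 (valence 4) → 1 H
  atom 3: C, bond orders sum to 2 (valence 4) → 2 H
  atom 4: C, bond orders sum to 2 (valence 4) → 2 H
  atom 5: C, bond orders sum to 2 (valence 4) → 2 H
  atom 6: C, bond orders sum to 2 (valence 4) → 2 H
  atom 7: C, bond orders sum to 2 (valence 4) → 2 H
  atom 8: C, bond orders sum to 4 (valence 4) → 0 H
  atom 9: C, bond orders sum to 1 (valence 4) → 3 H
  atom 10: O, bond orders sum to 2 (valence 2) → 0 H
  atom 11: C, bond orders sum to 2 (valence 4) → 2 H
  atom 12: C, bond orders sum to 4 (valence 4) → 0 H
  atom 13: C, bond orders sum to 4 (valence 4) → 0 H
  atom 14: C, bond orders sum to 2 (valence 4) → 2 H
  atom 15: C, bond orders sum to 3 (valence 4) → 1 H
  atom 16: O, bond orders sum to 1 (valence 2) → 1 H
  atom 17: C, bond orders sum to 2 (valence 4) → 2 H
  atom 18: C, bond orders sum to 1 (valence 4) → 3 H
Total hydrogens: 27.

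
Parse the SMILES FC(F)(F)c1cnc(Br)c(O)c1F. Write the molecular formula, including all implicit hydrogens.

C6H2BrF4NO

Walk through each heavy atom and fill implicit hydrogens from standard valence (C 4, N 3, O 2, S 2, halogen 1); for lowercase aromatic atoms, an aromatic c carries 1 H when it has two neighbours and 0 H with three, and aromatic n carries 0 H:
  atom 1: F (halogen, monovalent) → 0 H
  atom 2: C, bond orders sum to 4 (valence 4) → 0 H
  atom 3: F (halogen, monovalent) → 0 H
  atom 4: F (halogen, monovalent) → 0 H
  atom 5: aromatic c, 3 neighbours → 0 H
  atom 6: aromatic c, 2 neighbours → 1 H
  atom 7: aromatic n, 2 neighbours → 0 H
  atom 8: aromatic c, 3 neighbours → 0 H
  atom 9: Br (halogen, monovalent) → 0 H
  atom 10: aromatic c, 3 neighbours → 0 H
  atom 11: O, bond orders sum to 1 (valence 2) → 1 H
  atom 12: aromatic c, 3 neighbours → 0 H
  atom 13: F (halogen, monovalent) → 0 H
Totals → C:6, H:2, Br:1, F:4, N:1, O:1.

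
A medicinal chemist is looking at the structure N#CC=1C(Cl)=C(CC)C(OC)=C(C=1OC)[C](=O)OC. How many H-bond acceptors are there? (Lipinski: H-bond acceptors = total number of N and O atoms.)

N atoms: 1; O atoms: 4.
Lipinski HBA = 1 + 4 = 5.

5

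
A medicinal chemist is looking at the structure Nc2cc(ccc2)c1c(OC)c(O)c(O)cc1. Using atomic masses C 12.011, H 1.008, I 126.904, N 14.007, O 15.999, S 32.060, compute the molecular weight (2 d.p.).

231.25 g/mol

First, the molecular formula is C13H13NO3 (counting implicit H from valence).
  C: 13 × 12.011 = 156.143
  H: 13 × 1.008 = 13.104
  N: 1 × 14.007 = 14.007
  O: 3 × 15.999 = 47.997
Sum: 13×12.011 + 13×1.008 + 1×14.007 + 3×15.999 = 231.251 → 231.25 g/mol.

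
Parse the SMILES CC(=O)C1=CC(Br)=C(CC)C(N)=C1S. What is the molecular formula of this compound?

Walk through each heavy atom and fill implicit hydrogens from standard valence (C 4, N 3, O 2, S 2, halogen 1):
  atom 1: C, bond orders sum to 1 (valence 4) → 3 H
  atom 2: C, bond orders sum to 4 (valence 4) → 0 H
  atom 3: O, bond orders sum to 2 (valence 2) → 0 H
  atom 4: C, bond orders sum to 4 (valence 4) → 0 H
  atom 5: C, bond orders sum to 3 (valence 4) → 1 H
  atom 6: C, bond orders sum to 4 (valence 4) → 0 H
  atom 7: Br (halogen, monovalent) → 0 H
  atom 8: C, bond orders sum to 4 (valence 4) → 0 H
  atom 9: C, bond orders sum to 2 (valence 4) → 2 H
  atom 10: C, bond orders sum to 1 (valence 4) → 3 H
  atom 11: C, bond orders sum to 4 (valence 4) → 0 H
  atom 12: N, bond orders sum to 1 (valence 3) → 2 H
  atom 13: C, bond orders sum to 4 (valence 4) → 0 H
  atom 14: S, bond orders sum to 1 (valence 2) → 1 H
Totals → C:10, H:12, Br:1, N:1, O:1, S:1.
In Hill order: C10H12BrNOS.

C10H12BrNOS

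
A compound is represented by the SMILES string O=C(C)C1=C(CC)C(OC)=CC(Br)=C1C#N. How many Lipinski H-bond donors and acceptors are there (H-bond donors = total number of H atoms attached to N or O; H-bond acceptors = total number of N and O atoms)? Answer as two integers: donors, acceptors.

Donors: find every N or O and count the H atoms it carries.
  atom 1 (O): bond orders sum to 2 → 0 H
  atom 9 (O): bond orders sum to 2 → 0 H
  atom 16 (N): bond orders sum to 3 → 0 H
Lipinski HBD = 0.
Acceptors: N atoms = 1, O atoms = 2 → HBA = 3.

0, 3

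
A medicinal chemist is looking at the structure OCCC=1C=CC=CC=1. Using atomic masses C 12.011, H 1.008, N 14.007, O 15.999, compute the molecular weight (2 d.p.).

First, the molecular formula is C8H10O (counting implicit H from valence).
  C: 8 × 12.011 = 96.088
  H: 10 × 1.008 = 10.080
  O: 1 × 15.999 = 15.999
Sum: 8×12.011 + 10×1.008 + 1×15.999 = 122.167 → 122.17 g/mol.

122.17 g/mol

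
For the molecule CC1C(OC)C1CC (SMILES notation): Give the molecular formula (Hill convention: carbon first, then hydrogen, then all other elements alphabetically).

C7H14O

Walk through each heavy atom and fill implicit hydrogens from standard valence (C 4, N 3, O 2, S 2, halogen 1):
  atom 1: C, bond orders sum to 1 (valence 4) → 3 H
  atom 2: C, bond orders sum to 3 (valence 4) → 1 H
  atom 3: C, bond orders sum to 3 (valence 4) → 1 H
  atom 4: O, bond orders sum to 2 (valence 2) → 0 H
  atom 5: C, bond orders sum to 1 (valence 4) → 3 H
  atom 6: C, bond orders sum to 3 (valence 4) → 1 H
  atom 7: C, bond orders sum to 2 (valence 4) → 2 H
  atom 8: C, bond orders sum to 1 (valence 4) → 3 H
Totals → C:7, H:14, O:1.
In Hill order: C7H14O.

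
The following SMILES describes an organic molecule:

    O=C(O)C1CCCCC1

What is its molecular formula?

C7H12O2

Walk through each heavy atom and fill implicit hydrogens from standard valence (C 4, N 3, O 2, S 2, halogen 1):
  atom 1: O, bond orders sum to 2 (valence 2) → 0 H
  atom 2: C, bond orders sum to 4 (valence 4) → 0 H
  atom 3: O, bond orders sum to 1 (valence 2) → 1 H
  atom 4: C, bond orders sum to 3 (valence 4) → 1 H
  atom 5: C, bond orders sum to 2 (valence 4) → 2 H
  atom 6: C, bond orders sum to 2 (valence 4) → 2 H
  atom 7: C, bond orders sum to 2 (valence 4) → 2 H
  atom 8: C, bond orders sum to 2 (valence 4) → 2 H
  atom 9: C, bond orders sum to 2 (valence 4) → 2 H
Totals → C:7, H:12, O:2.
In Hill order: C7H12O2.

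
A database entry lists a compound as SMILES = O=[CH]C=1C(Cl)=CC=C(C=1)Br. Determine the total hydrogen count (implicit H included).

Walk through each heavy atom and fill implicit hydrogens from standard valence (C 4, N 3, O 2, S 2, halogen 1):
  atom 1: O, bond orders sum to 2 (valence 2) → 0 H
  atom 2: C with explicit H count 1
  atom 3: C, bond orders sum to 4 (valence 4) → 0 H
  atom 4: C, bond orders sum to 4 (valence 4) → 0 H
  atom 5: Cl (halogen, monovalent) → 0 H
  atom 6: C, bond orders sum to 3 (valence 4) → 1 H
  atom 7: C, bond orders sum to 3 (valence 4) → 1 H
  atom 8: C, bond orders sum to 4 (valence 4) → 0 H
  atom 9: C, bond orders sum to 3 (valence 4) → 1 H
  atom 10: Br (halogen, monovalent) → 0 H
Total hydrogens: 4.

4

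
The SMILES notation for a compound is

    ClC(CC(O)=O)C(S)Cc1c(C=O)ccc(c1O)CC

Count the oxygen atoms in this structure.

4

Scan the SMILES for O atoms (remember two-letter symbols like Cl and Br are single atoms).
Oxygen count: 4.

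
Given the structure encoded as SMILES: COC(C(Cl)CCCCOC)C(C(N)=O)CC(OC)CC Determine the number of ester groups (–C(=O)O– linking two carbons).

0

Scan the SMILES for the ester motif — none present.
Groups that are present: 1 amide, 3 ether.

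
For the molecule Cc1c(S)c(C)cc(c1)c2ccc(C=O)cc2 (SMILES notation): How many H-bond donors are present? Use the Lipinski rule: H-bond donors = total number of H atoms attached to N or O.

0

Donors: find every N or O and count the H atoms it carries.
  atom 15 (O): bond orders sum to 2 → 0 H
Lipinski HBD = 0.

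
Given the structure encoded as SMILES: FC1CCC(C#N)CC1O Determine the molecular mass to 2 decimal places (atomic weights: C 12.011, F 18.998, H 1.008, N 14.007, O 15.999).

143.16 g/mol

First, the molecular formula is C7H10FNO (counting implicit H from valence).
  C: 7 × 12.011 = 84.077
  F: 1 × 18.998 = 18.998
  H: 10 × 1.008 = 10.080
  N: 1 × 14.007 = 14.007
  O: 1 × 15.999 = 15.999
Sum: 7×12.011 + 1×18.998 + 10×1.008 + 1×14.007 + 1×15.999 = 143.161 → 143.16 g/mol.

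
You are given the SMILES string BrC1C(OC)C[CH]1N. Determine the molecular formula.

C5H10BrNO

Walk through each heavy atom and fill implicit hydrogens from standard valence (C 4, N 3, O 2, S 2, halogen 1):
  atom 1: Br (halogen, monovalent) → 0 H
  atom 2: C, bond orders sum to 3 (valence 4) → 1 H
  atom 3: C, bond orders sum to 3 (valence 4) → 1 H
  atom 4: O, bond orders sum to 2 (valence 2) → 0 H
  atom 5: C, bond orders sum to 1 (valence 4) → 3 H
  atom 6: C, bond orders sum to 2 (valence 4) → 2 H
  atom 7: C with explicit H count 1
  atom 8: N, bond orders sum to 1 (valence 3) → 2 H
Totals → C:5, H:10, Br:1, N:1, O:1.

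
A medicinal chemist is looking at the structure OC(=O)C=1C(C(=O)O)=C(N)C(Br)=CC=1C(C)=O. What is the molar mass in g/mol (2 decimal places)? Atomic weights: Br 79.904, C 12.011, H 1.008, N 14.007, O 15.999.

302.08 g/mol

First, the molecular formula is C10H8BrNO5 (counting implicit H from valence).
  Br: 1 × 79.904 = 79.904
  C: 10 × 12.011 = 120.110
  H: 8 × 1.008 = 8.064
  N: 1 × 14.007 = 14.007
  O: 5 × 15.999 = 79.995
Sum: 1×79.904 + 10×12.011 + 8×1.008 + 1×14.007 + 5×15.999 = 302.080 → 302.08 g/mol.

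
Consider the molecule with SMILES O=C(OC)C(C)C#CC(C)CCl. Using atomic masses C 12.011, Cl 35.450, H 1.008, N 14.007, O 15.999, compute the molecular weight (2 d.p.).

188.65 g/mol

First, the molecular formula is C9H13ClO2 (counting implicit H from valence).
  C: 9 × 12.011 = 108.099
  Cl: 1 × 35.450 = 35.450
  H: 13 × 1.008 = 13.104
  O: 2 × 15.999 = 31.998
Sum: 9×12.011 + 1×35.450 + 13×1.008 + 2×15.999 = 188.651 → 188.65 g/mol.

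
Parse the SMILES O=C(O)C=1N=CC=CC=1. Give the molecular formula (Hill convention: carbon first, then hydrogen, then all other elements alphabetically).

C6H5NO2

Walk through each heavy atom and fill implicit hydrogens from standard valence (C 4, N 3, O 2, S 2, halogen 1):
  atom 1: O, bond orders sum to 2 (valence 2) → 0 H
  atom 2: C, bond orders sum to 4 (valence 4) → 0 H
  atom 3: O, bond orders sum to 1 (valence 2) → 1 H
  atom 4: C, bond orders sum to 4 (valence 4) → 0 H
  atom 5: N, bond orders sum to 3 (valence 3) → 0 H
  atom 6: C, bond orders sum to 3 (valence 4) → 1 H
  atom 7: C, bond orders sum to 3 (valence 4) → 1 H
  atom 8: C, bond orders sum to 3 (valence 4) → 1 H
  atom 9: C, bond orders sum to 3 (valence 4) → 1 H
Totals → C:6, H:5, N:1, O:2.
In Hill order: C6H5NO2.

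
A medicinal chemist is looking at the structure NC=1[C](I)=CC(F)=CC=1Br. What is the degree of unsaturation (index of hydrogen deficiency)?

4

Degree of unsaturation = (number of rings) + (number of π bonds).
Ring closures in the SMILES: 1.
π bonds: 3 double bonds (each 1 DoU) → 3 DoU from unsaturation.
Total DoU = 1 + 3 = 4.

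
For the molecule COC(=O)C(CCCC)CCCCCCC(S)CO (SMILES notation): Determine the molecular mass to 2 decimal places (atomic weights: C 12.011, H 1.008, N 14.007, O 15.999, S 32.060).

First, the molecular formula is C15H30O3S (counting implicit H from valence).
  C: 15 × 12.011 = 180.165
  H: 30 × 1.008 = 30.240
  O: 3 × 15.999 = 47.997
  S: 1 × 32.060 = 32.060
Sum: 15×12.011 + 30×1.008 + 3×15.999 + 1×32.060 = 290.462 → 290.46 g/mol.

290.46 g/mol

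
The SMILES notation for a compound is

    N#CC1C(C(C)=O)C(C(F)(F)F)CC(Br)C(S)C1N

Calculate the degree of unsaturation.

Molecular formula: C11H14BrF3N2OS.
DoU = (2C + 2 + N − H − X) / 2, where X is the halogen count and O/S are ignored.
    = (2·11 + 2 + 2 − 14 − 4) / 2 = 8 / 2 = 4.

4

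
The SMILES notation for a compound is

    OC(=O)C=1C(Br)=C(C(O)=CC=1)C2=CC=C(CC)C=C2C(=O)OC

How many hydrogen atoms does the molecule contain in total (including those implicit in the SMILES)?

15

Walk through each heavy atom and fill implicit hydrogens from standard valence (C 4, N 3, O 2, S 2, halogen 1):
  atom 1: O, bond orders sum to 1 (valence 2) → 1 H
  atom 2: C, bond orders sum to 4 (valence 4) → 0 H
  atom 3: O, bond orders sum to 2 (valence 2) → 0 H
  atom 4: C, bond orders sum to 4 (valence 4) → 0 H
  atom 5: C, bond orders sum to 4 (valence 4) → 0 H
  atom 6: Br (halogen, monovalent) → 0 H
  atom 7: C, bond orders sum to 4 (valence 4) → 0 H
  atom 8: C, bond orders sum to 4 (valence 4) → 0 H
  atom 9: O, bond orders sum to 1 (valence 2) → 1 H
  atom 10: C, bond orders sum to 3 (valence 4) → 1 H
  atom 11: C, bond orders sum to 3 (valence 4) → 1 H
  atom 12: C, bond orders sum to 4 (valence 4) → 0 H
  atom 13: C, bond orders sum to 3 (valence 4) → 1 H
  atom 14: C, bond orders sum to 3 (valence 4) → 1 H
  atom 15: C, bond orders sum to 4 (valence 4) → 0 H
  atom 16: C, bond orders sum to 2 (valence 4) → 2 H
  atom 17: C, bond orders sum to 1 (valence 4) → 3 H
  atom 18: C, bond orders sum to 3 (valence 4) → 1 H
  atom 19: C, bond orders sum to 4 (valence 4) → 0 H
  atom 20: C, bond orders sum to 4 (valence 4) → 0 H
  atom 21: O, bond orders sum to 2 (valence 2) → 0 H
  atom 22: O, bond orders sum to 2 (valence 2) → 0 H
  atom 23: C, bond orders sum to 1 (valence 4) → 3 H
Total hydrogens: 15.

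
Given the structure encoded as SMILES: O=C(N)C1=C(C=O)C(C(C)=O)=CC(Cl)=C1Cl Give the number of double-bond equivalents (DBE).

7

Molecular formula: C10H7Cl2NO3.
DoU = (2C + 2 + N − H − X) / 2, where X is the halogen count and O/S are ignored.
    = (2·10 + 2 + 1 − 7 − 2) / 2 = 14 / 2 = 7.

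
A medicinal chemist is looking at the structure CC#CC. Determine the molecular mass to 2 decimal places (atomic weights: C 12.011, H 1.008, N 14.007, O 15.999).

54.09 g/mol

First, the molecular formula is C4H6 (counting implicit H from valence).
  C: 4 × 12.011 = 48.044
  H: 6 × 1.008 = 6.048
Sum: 4×12.011 + 6×1.008 = 54.092 → 54.09 g/mol.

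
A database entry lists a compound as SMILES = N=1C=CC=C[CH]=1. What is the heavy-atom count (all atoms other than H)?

6

Every atom symbol written in the SMILES (organic subset) is one heavy atom; implicit H are not written.
Heavy atoms by element → C:5, N:1.
Total: 6.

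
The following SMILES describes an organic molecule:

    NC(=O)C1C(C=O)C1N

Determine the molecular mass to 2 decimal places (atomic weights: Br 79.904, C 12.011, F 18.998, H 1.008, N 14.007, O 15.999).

128.13 g/mol

First, the molecular formula is C5H8N2O2 (counting implicit H from valence).
  C: 5 × 12.011 = 60.055
  H: 8 × 1.008 = 8.064
  N: 2 × 14.007 = 28.014
  O: 2 × 15.999 = 31.998
Sum: 5×12.011 + 8×1.008 + 2×14.007 + 2×15.999 = 128.131 → 128.13 g/mol.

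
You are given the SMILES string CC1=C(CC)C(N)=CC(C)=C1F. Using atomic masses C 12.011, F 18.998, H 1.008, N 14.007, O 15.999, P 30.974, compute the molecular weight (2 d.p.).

167.23 g/mol

First, the molecular formula is C10H14FN (counting implicit H from valence).
  C: 10 × 12.011 = 120.110
  F: 1 × 18.998 = 18.998
  H: 14 × 1.008 = 14.112
  N: 1 × 14.007 = 14.007
Sum: 10×12.011 + 1×18.998 + 14×1.008 + 1×14.007 = 167.227 → 167.23 g/mol.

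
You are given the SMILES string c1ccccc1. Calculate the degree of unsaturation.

Molecular formula: C6H6.
DoU = (2C + 2 + N − H − X) / 2, where X is the halogen count and O/S are ignored.
    = (2·6 + 2 + 0 − 6 − 0) / 2 = 8 / 2 = 4.

4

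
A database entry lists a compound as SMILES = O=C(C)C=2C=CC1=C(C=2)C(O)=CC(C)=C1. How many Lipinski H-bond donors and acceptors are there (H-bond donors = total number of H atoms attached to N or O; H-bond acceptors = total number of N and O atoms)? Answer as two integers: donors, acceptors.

1, 2

Donors: find every N or O and count the H atoms it carries.
  atom 1 (O): bond orders sum to 2 → 0 H
  atom 11 (O): bond orders sum to 1 → 1 H
Lipinski HBD = 1.
Acceptors: N atoms = 0, O atoms = 2 → HBA = 2.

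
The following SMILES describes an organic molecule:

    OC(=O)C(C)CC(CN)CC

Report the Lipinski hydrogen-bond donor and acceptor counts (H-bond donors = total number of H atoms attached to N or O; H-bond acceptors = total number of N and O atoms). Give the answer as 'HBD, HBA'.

3, 3

Donors: find every N or O and count the H atoms it carries.
  atom 1 (O): bond orders sum to 1 → 1 H
  atom 3 (O): bond orders sum to 2 → 0 H
  atom 9 (N): bond orders sum to 1 → 2 H
Lipinski HBD = 3.
Acceptors: N atoms = 1, O atoms = 2 → HBA = 3.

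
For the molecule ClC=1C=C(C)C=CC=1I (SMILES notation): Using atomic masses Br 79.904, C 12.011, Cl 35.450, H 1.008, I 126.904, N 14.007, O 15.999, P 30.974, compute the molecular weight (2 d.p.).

First, the molecular formula is C7H6ClI (counting implicit H from valence).
  C: 7 × 12.011 = 84.077
  Cl: 1 × 35.450 = 35.450
  H: 6 × 1.008 = 6.048
  I: 1 × 126.904 = 126.904
Sum: 7×12.011 + 1×35.450 + 6×1.008 + 1×126.904 = 252.479 → 252.48 g/mol.

252.48 g/mol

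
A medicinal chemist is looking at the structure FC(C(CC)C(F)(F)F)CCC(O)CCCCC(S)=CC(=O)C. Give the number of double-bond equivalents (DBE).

Molecular formula: C16H26F4O2S.
DoU = (2C + 2 + N − H − X) / 2, where X is the halogen count and O/S are ignored.
    = (2·16 + 2 + 0 − 26 − 4) / 2 = 4 / 2 = 2.

2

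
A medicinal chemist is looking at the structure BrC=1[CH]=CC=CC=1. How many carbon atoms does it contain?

Count every carbon token in the SMILES (each C, including those in ring-closure positions and inside branches).
Carbon count: 6.

6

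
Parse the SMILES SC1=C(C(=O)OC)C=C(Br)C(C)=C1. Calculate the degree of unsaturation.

5

Degree of unsaturation = (number of rings) + (number of π bonds).
Ring closures in the SMILES: 1.
π bonds: 4 double bonds (each 1 DoU) → 4 DoU from unsaturation.
Total DoU = 1 + 4 = 5.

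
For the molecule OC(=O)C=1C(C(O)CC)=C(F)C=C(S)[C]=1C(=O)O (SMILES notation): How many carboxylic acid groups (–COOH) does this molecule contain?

The carboxylic acid motif appears at heavy-atom positions 2, 16 in the SMILES.
Other groups present: 1 hydroxyl, 1 thiol.
Carboxylic acid count: 2.

2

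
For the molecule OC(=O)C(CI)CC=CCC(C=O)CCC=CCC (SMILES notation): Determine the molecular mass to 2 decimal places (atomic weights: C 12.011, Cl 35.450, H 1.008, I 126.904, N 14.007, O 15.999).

378.25 g/mol

First, the molecular formula is C15H23IO3 (counting implicit H from valence).
  C: 15 × 12.011 = 180.165
  H: 23 × 1.008 = 23.184
  I: 1 × 126.904 = 126.904
  O: 3 × 15.999 = 47.997
Sum: 15×12.011 + 23×1.008 + 1×126.904 + 3×15.999 = 378.250 → 378.25 g/mol.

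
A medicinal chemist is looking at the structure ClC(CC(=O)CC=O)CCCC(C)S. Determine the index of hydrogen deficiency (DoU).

2

Degree of unsaturation = (number of rings) + (number of π bonds).
Ring closures in the SMILES: 0.
π bonds: 2 double bonds (each 1 DoU) → 2 DoU from unsaturation.
Total DoU = 0 + 2 = 2.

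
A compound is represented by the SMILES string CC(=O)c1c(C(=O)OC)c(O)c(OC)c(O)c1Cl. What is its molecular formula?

C11H11ClO6

Walk through each heavy atom and fill implicit hydrogens from standard valence (C 4, N 3, O 2, S 2, halogen 1); for lowercase aromatic atoms, an aromatic c carries 1 H when it has two neighbours and 0 H with three, and aromatic n carries 0 H:
  atom 1: C, bond orders sum to 1 (valence 4) → 3 H
  atom 2: C, bond orders sum to 4 (valence 4) → 0 H
  atom 3: O, bond orders sum to 2 (valence 2) → 0 H
  atom 4: aromatic c, 3 neighbours → 0 H
  atom 5: aromatic c, 3 neighbours → 0 H
  atom 6: C, bond orders sum to 4 (valence 4) → 0 H
  atom 7: O, bond orders sum to 2 (valence 2) → 0 H
  atom 8: O, bond orders sum to 2 (valence 2) → 0 H
  atom 9: C, bond orders sum to 1 (valence 4) → 3 H
  atom 10: aromatic c, 3 neighbours → 0 H
  atom 11: O, bond orders sum to 1 (valence 2) → 1 H
  atom 12: aromatic c, 3 neighbours → 0 H
  atom 13: O, bond orders sum to 2 (valence 2) → 0 H
  atom 14: C, bond orders sum to 1 (valence 4) → 3 H
  atom 15: aromatic c, 3 neighbours → 0 H
  atom 16: O, bond orders sum to 1 (valence 2) → 1 H
  atom 17: aromatic c, 3 neighbours → 0 H
  atom 18: Cl (halogen, monovalent) → 0 H
Totals → C:11, H:11, Cl:1, O:6.
In Hill order: C11H11ClO6.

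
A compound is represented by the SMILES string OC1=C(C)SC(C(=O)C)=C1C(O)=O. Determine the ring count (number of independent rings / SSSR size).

In SMILES, each pair of matching ring-closure digits denotes one ring-closing bond; the number of such bonds equals the number of independent rings.
Ring-closure bonds here: 1.

1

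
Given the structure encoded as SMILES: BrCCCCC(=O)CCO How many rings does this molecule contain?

In SMILES, each pair of matching ring-closure digits denotes one ring-closing bond; the number of such bonds equals the number of independent rings.
Ring-closure bonds here: 0.

0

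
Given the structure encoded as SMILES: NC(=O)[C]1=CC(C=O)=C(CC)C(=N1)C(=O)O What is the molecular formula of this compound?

Walk through each heavy atom and fill implicit hydrogens from standard valence (C 4, N 3, O 2, S 2, halogen 1):
  atom 1: N, bond orders sum to 1 (valence 3) → 2 H
  atom 2: C, bond orders sum to 4 (valence 4) → 0 H
  atom 3: O, bond orders sum to 2 (valence 2) → 0 H
  atom 4: C with explicit H count 0
  atom 5: C, bond orders sum to 3 (valence 4) → 1 H
  atom 6: C, bond orders sum to 4 (valence 4) → 0 H
  atom 7: C, bond orders sum to 3 (valence 4) → 1 H
  atom 8: O, bond orders sum to 2 (valence 2) → 0 H
  atom 9: C, bond orders sum to 4 (valence 4) → 0 H
  atom 10: C, bond orders sum to 2 (valence 4) → 2 H
  atom 11: C, bond orders sum to 1 (valence 4) → 3 H
  atom 12: C, bond orders sum to 4 (valence 4) → 0 H
  atom 13: N, bond orders sum to 3 (valence 3) → 0 H
  atom 14: C, bond orders sum to 4 (valence 4) → 0 H
  atom 15: O, bond orders sum to 2 (valence 2) → 0 H
  atom 16: O, bond orders sum to 1 (valence 2) → 1 H
Totals → C:10, H:10, N:2, O:4.

C10H10N2O4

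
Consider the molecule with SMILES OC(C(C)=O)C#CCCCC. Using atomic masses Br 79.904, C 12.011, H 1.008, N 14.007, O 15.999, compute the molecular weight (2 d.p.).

154.21 g/mol

First, the molecular formula is C9H14O2 (counting implicit H from valence).
  C: 9 × 12.011 = 108.099
  H: 14 × 1.008 = 14.112
  O: 2 × 15.999 = 31.998
Sum: 9×12.011 + 14×1.008 + 2×15.999 = 154.209 → 154.21 g/mol.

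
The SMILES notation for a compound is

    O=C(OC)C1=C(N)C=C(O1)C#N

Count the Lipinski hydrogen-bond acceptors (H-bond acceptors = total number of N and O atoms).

5

N atoms: 2; O atoms: 3.
Lipinski HBA = 2 + 3 = 5.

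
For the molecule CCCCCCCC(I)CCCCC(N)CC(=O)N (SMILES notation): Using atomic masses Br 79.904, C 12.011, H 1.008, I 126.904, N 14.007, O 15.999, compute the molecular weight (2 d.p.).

First, the molecular formula is C15H31IN2O (counting implicit H from valence).
  C: 15 × 12.011 = 180.165
  H: 31 × 1.008 = 31.248
  I: 1 × 126.904 = 126.904
  N: 2 × 14.007 = 28.014
  O: 1 × 15.999 = 15.999
Sum: 15×12.011 + 31×1.008 + 1×126.904 + 2×14.007 + 1×15.999 = 382.330 → 382.33 g/mol.

382.33 g/mol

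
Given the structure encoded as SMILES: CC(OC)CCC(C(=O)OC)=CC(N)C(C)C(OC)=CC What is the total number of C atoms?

Count every carbon token in the SMILES (each C, including those in ring-closure positions and inside branches).
Carbon count: 16.

16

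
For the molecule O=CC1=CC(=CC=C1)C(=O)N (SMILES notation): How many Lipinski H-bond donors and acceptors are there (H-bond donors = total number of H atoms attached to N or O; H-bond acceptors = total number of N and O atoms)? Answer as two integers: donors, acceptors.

Donors: find every N or O and count the H atoms it carries.
  atom 1 (O): bond orders sum to 2 → 0 H
  atom 10 (O): bond orders sum to 2 → 0 H
  atom 11 (N): bond orders sum to 1 → 2 H
Lipinski HBD = 2.
Acceptors: N atoms = 1, O atoms = 2 → HBA = 3.

2, 3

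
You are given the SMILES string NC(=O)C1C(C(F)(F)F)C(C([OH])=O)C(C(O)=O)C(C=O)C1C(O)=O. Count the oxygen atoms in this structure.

8

Scan the SMILES for O atoms (remember two-letter symbols like Cl and Br are single atoms).
Oxygen count: 8.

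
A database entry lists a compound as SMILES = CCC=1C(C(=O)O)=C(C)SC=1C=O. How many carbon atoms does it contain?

9

Count every carbon token in the SMILES (each C, including those in ring-closure positions and inside branches).
Carbon count: 9.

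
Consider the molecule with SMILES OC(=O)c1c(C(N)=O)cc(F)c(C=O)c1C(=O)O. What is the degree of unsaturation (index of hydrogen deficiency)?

Molecular formula: C10H6FNO6.
DoU = (2C + 2 + N − H − X) / 2, where X is the halogen count and O/S are ignored.
    = (2·10 + 2 + 1 − 6 − 1) / 2 = 16 / 2 = 8.

8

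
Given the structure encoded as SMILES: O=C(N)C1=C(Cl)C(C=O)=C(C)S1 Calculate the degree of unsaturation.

5

Degree of unsaturation = (number of rings) + (number of π bonds).
Ring closures in the SMILES: 1.
π bonds: 4 double bonds (each 1 DoU) → 4 DoU from unsaturation.
Total DoU = 1 + 4 = 5.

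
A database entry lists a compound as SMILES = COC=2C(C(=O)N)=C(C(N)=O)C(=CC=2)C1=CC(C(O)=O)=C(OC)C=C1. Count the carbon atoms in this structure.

17

Count every carbon token in the SMILES (each C, including those in ring-closure positions and inside branches).
Carbon count: 17.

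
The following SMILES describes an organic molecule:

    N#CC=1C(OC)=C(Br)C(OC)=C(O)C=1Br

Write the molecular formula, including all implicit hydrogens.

C9H7Br2NO3

Walk through each heavy atom and fill implicit hydrogens from standard valence (C 4, N 3, O 2, S 2, halogen 1):
  atom 1: N, bond orders sum to 3 (valence 3) → 0 H
  atom 2: C, bond orders sum to 4 (valence 4) → 0 H
  atom 3: C, bond orders sum to 4 (valence 4) → 0 H
  atom 4: C, bond orders sum to 4 (valence 4) → 0 H
  atom 5: O, bond orders sum to 2 (valence 2) → 0 H
  atom 6: C, bond orders sum to 1 (valence 4) → 3 H
  atom 7: C, bond orders sum to 4 (valence 4) → 0 H
  atom 8: Br (halogen, monovalent) → 0 H
  atom 9: C, bond orders sum to 4 (valence 4) → 0 H
  atom 10: O, bond orders sum to 2 (valence 2) → 0 H
  atom 11: C, bond orders sum to 1 (valence 4) → 3 H
  atom 12: C, bond orders sum to 4 (valence 4) → 0 H
  atom 13: O, bond orders sum to 1 (valence 2) → 1 H
  atom 14: C, bond orders sum to 4 (valence 4) → 0 H
  atom 15: Br (halogen, monovalent) → 0 H
Totals → C:9, H:7, Br:2, N:1, O:3.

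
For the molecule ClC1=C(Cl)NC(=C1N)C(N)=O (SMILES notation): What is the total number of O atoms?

Scan the SMILES for O atoms (remember two-letter symbols like Cl and Br are single atoms).
Oxygen count: 1.

1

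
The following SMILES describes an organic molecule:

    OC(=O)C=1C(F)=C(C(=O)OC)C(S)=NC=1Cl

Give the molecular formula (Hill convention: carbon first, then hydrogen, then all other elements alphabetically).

C8H5ClFNO4S

Walk through each heavy atom and fill implicit hydrogens from standard valence (C 4, N 3, O 2, S 2, halogen 1):
  atom 1: O, bond orders sum to 1 (valence 2) → 1 H
  atom 2: C, bond orders sum to 4 (valence 4) → 0 H
  atom 3: O, bond orders sum to 2 (valence 2) → 0 H
  atom 4: C, bond orders sum to 4 (valence 4) → 0 H
  atom 5: C, bond orders sum to 4 (valence 4) → 0 H
  atom 6: F (halogen, monovalent) → 0 H
  atom 7: C, bond orders sum to 4 (valence 4) → 0 H
  atom 8: C, bond orders sum to 4 (valence 4) → 0 H
  atom 9: O, bond orders sum to 2 (valence 2) → 0 H
  atom 10: O, bond orders sum to 2 (valence 2) → 0 H
  atom 11: C, bond orders sum to 1 (valence 4) → 3 H
  atom 12: C, bond orders sum to 4 (valence 4) → 0 H
  atom 13: S, bond orders sum to 1 (valence 2) → 1 H
  atom 14: N, bond orders sum to 3 (valence 3) → 0 H
  atom 15: C, bond orders sum to 4 (valence 4) → 0 H
  atom 16: Cl (halogen, monovalent) → 0 H
Totals → C:8, H:5, Cl:1, F:1, N:1, O:4, S:1.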